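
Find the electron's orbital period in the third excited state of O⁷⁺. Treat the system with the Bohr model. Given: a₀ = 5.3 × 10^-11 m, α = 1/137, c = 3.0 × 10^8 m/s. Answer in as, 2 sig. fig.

r = n²a₀/Z = 4²·5.3 × 10^-11/8 = 1.1 × 10^-10 m
v = Zαc/n = 8·0.0073·3.0 × 10^8/4 = 4.4 × 10^6 m/s
T = 2πr/v = 1.5 × 10^-16 s = 150 as

150 as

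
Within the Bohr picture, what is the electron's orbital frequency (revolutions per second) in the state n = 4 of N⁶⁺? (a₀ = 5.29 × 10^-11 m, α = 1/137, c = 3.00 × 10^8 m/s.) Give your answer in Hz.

r = n²a₀/Z = 1.21 × 10^-10 m, v = Zαc/n = 3.83 × 10^6 m/s
f = v/(2πr) = 5.04 × 10^15 Hz

5.04 × 10^15 Hz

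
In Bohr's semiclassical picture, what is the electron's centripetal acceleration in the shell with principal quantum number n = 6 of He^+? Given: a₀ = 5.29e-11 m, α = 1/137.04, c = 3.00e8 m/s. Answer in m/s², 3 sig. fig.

r = n²a₀/Z = 9.52e-10 m, v = Zαc/n = 7.30e5 m/s
a = v²/r = (7.30e5)² / 9.52e-10 = 5.59e20 m/s²

5.59e20 m/s²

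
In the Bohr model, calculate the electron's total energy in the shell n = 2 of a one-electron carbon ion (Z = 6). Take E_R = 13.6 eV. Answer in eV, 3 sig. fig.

-122 eV

E_n = −E_R·Z²/n² = −13.6 × 6²/2² = -122 eV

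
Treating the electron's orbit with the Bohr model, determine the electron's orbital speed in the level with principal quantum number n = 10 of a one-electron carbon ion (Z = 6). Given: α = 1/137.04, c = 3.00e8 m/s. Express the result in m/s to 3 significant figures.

v_n = Zαc/n = 6 × 0.00730 × 3.00e8 / 10
    = 1.31e6 m/s

1.31e6 m/s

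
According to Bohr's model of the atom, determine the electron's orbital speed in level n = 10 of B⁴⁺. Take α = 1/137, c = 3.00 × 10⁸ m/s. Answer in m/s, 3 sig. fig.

1.09 × 10⁶ m/s

v_n = Zαc/n = 5 × 0.00730 × 3.00 × 10⁸ / 10
    = 1.09 × 10⁶ m/s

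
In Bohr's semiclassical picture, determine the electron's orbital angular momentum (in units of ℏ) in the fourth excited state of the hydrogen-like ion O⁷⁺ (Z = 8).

5

L_n = nℏ, so L/ℏ = n = 5.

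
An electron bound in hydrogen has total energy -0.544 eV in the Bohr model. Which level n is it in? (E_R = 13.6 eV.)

5

E_n = −E_R Z²/n² ⇒ n² = E_R Z²/(−E_n) = 13.6 × 1² / 0.544 ≈ 25.00
n = 5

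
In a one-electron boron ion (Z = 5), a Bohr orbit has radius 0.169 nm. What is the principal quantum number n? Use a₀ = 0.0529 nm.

r_n = n²a₀/Z ⇒ n² = rZ/a₀ = 0.169 × 5 / 0.0529 ≈ 15.97
n = 4

4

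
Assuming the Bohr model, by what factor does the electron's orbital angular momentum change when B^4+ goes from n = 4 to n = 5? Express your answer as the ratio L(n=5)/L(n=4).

5/4

L = nℏ depends only on n, so L ∝ n.
L(n=5)/L(n=4) = (5/4)^1 = 5/4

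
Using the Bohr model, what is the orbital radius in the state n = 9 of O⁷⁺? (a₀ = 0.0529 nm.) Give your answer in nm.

r_n = n²a₀/Z = 9² × 0.0529 / 8
    = 81 × 0.0529 / 8 = 0.536 nm

0.536 nm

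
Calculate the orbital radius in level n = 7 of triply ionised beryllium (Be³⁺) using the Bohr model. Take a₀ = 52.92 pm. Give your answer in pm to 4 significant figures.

648.3 pm

r_n = n²a₀/Z = 7² × 52.92 / 4
    = 49 × 52.92 / 4 = 648.3 pm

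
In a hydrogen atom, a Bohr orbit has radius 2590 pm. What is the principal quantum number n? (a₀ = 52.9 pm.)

r_n = n²a₀/Z ⇒ n² = rZ/a₀ = 2590 × 1 / 52.9 ≈ 48.96
n = 7

7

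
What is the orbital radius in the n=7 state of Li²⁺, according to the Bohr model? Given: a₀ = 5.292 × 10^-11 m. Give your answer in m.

r_n = n²a₀/Z = 7² × 5.292 × 10^-11 / 3
    = 49 × 5.292 × 10^-11 / 3 = 8.644 × 10^-10 m

8.644 × 10^-10 m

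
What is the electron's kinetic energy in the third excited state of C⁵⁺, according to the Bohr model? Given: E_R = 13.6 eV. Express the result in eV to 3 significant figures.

For a Coulomb orbit the virial theorem gives K = −E_n.
E_n = −E_R·Z²/n², so K = E_R·Z²/n² = 13.6 × 6²/4² = 30.6 eV

30.6 eV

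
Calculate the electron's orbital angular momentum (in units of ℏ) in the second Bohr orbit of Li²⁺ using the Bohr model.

2

L_n = nℏ, so L/ℏ = n = 2.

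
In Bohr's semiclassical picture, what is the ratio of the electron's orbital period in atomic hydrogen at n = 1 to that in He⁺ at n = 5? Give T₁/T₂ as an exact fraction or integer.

T ∝ Z^-2 · n^3
T₁/T₂ = (1/2)^-2 · (1/5)^3 = 4/125

4/125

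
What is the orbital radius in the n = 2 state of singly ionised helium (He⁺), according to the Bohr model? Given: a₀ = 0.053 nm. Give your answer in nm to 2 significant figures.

0.11 nm

r_n = n²a₀/Z = 2² × 0.053 / 2
    = 4 × 0.053 / 2 = 0.11 nm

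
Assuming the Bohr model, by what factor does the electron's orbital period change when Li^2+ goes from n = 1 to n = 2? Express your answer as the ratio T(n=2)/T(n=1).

T ∝ Z^-2 · n^3; with Z fixed, T ∝ n^3.
T(n=2)/T(n=1) = (2/1)^3 = 8

8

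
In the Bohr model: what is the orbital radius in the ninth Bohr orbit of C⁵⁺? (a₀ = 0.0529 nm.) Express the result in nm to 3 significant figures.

r_n = n²a₀/Z = 9² × 0.0529 / 6
    = 81 × 0.0529 / 6 = 0.714 nm

0.714 nm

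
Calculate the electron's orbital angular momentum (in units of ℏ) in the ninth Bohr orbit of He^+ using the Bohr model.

9

L_n = nℏ, so L/ℏ = n = 9.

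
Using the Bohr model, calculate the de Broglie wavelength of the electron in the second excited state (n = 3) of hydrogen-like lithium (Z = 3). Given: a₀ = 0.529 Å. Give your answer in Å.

The Bohr quantisation condition is nλ = 2πr_n.
r_n = n²a₀/Z = 1.59 Å
λ = 2πr_n/n = 2π·1.59/3 = 3.32 Å

3.32 Å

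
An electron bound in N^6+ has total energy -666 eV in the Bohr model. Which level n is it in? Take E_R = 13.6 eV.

1

E_n = −E_R Z²/n² ⇒ n² = E_R Z²/(−E_n) = 13.6 × 7² / 666 ≈ 1.00
n = 1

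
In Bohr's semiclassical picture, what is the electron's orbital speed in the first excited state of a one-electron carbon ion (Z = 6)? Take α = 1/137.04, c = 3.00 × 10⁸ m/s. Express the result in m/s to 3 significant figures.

v_n = Zαc/n = 6 × 0.00730 × 3.00 × 10⁸ / 2
    = 6.57 × 10⁶ m/s

6.57 × 10⁶ m/s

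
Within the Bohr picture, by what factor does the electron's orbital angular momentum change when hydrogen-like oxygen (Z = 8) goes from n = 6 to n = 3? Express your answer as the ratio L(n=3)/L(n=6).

1/2

L = nℏ depends only on n, so L ∝ n.
L(n=3)/L(n=6) = (3/6)^1 = 1/2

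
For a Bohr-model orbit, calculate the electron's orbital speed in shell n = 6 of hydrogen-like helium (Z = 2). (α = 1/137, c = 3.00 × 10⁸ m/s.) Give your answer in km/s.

730 km/s

v_n = Zαc/n = 2 × 0.00730 × 3.00 × 10⁸ / 6
    = 730 km/s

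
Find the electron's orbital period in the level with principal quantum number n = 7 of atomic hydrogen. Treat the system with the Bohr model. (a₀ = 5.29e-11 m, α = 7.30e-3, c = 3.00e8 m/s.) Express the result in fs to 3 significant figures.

52.1 fs

r = n²a₀/Z = 7²·5.29e-11/1 = 2.59e-9 m
v = Zαc/n = 1·0.00730·3.00e8/7 = 3.13e5 m/s
T = 2πr/v = 5.21e-14 s = 52.1 fs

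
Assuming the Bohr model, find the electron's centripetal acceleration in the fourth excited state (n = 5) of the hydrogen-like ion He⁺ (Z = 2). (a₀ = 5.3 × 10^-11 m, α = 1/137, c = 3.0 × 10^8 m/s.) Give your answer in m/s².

1.2 × 10^21 m/s²

r = n²a₀/Z = 6.6 × 10^-10 m, v = Zαc/n = 8.8 × 10^5 m/s
a = v²/r = (8.8 × 10^5)² / 6.6 × 10^-10 = 1.2 × 10^21 m/s²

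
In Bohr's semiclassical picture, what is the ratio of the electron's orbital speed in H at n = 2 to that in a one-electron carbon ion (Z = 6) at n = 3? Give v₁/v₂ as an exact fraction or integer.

1/4

v ∝ Z^1 · n^-1
v₁/v₂ = (1/6)^1 · (2/3)^-1 = 1/4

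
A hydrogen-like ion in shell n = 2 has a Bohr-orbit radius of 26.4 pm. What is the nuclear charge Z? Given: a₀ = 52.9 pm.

8

r_n = n²a₀/Z ⇒ Z = n²a₀/r = 2² × 52.9 / 26.4 ≈ 8.02
Z = 8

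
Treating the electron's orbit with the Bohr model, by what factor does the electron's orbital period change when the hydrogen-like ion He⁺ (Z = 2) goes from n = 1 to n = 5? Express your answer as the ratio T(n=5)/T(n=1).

125

T ∝ Z^-2 · n^3; with Z fixed, T ∝ n^3.
T(n=5)/T(n=1) = (5/1)^3 = 125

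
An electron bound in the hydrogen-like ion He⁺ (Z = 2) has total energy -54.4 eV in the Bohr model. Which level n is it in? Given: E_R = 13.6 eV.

1

E_n = −E_R Z²/n² ⇒ n² = E_R Z²/(−E_n) = 13.6 × 2² / 54.4 ≈ 1.00
n = 1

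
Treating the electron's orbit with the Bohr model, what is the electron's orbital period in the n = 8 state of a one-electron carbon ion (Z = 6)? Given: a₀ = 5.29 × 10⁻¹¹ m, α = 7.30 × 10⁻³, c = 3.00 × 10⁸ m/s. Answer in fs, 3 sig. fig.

2.16 fs

r = n²a₀/Z = 8²·5.29 × 10⁻¹¹/6 = 5.64 × 10⁻¹⁰ m
v = Zαc/n = 6·0.00730·3.00 × 10⁸/8 = 1.64 × 10⁶ m/s
T = 2πr/v = 2.16 × 10⁻¹⁵ s = 2.16 fs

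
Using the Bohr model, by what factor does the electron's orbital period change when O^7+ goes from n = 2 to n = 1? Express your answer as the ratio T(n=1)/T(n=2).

1/8

T ∝ Z^-2 · n^3; with Z fixed, T ∝ n^3.
T(n=1)/T(n=2) = (1/2)^3 = 1/8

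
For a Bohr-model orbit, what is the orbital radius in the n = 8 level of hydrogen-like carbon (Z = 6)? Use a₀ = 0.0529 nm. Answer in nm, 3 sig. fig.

0.564 nm

r_n = n²a₀/Z = 8² × 0.0529 / 6
    = 64 × 0.0529 / 6 = 0.564 nm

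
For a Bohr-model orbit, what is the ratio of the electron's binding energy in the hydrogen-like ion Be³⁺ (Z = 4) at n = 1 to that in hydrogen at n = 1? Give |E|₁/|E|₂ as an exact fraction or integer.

16

|E| ∝ Z^2 · n^-2
|E|₁/|E|₂ = (4/1)^2 · (1/1)^-2 = 16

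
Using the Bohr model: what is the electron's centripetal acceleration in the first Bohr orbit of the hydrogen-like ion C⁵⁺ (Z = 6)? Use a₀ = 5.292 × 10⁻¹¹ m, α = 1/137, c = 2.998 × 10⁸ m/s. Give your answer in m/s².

1.955 × 10²⁵ m/s²

r = n²a₀/Z = 8.820 × 10⁻¹² m, v = Zαc/n = 1.313 × 10⁷ m/s
a = v²/r = (1.313 × 10⁷)² / 8.820 × 10⁻¹² = 1.955 × 10²⁵ m/s²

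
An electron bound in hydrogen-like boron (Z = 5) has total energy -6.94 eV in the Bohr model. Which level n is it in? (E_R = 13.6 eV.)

E_n = −E_R Z²/n² ⇒ n² = E_R Z²/(−E_n) = 13.6 × 5² / 6.94 ≈ 48.99
n = 7

7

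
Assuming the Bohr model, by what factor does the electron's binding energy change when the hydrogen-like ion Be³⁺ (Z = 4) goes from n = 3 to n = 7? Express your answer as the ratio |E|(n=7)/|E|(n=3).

|E| ∝ Z^2 · n^-2; with Z fixed, |E| ∝ n^-2.
|E|(n=7)/|E|(n=3) = (7/3)^-2 = 9/49

9/49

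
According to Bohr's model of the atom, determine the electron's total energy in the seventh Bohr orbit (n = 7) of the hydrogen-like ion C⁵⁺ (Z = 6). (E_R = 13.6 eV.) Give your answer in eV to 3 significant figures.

-9.99 eV

E_n = −E_R·Z²/n² = −13.6 × 6²/7² = -9.99 eV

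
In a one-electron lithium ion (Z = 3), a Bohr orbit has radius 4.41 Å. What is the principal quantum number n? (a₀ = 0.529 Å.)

5

r_n = n²a₀/Z ⇒ n² = rZ/a₀ = 4.41 × 3 / 0.529 ≈ 25.01
n = 5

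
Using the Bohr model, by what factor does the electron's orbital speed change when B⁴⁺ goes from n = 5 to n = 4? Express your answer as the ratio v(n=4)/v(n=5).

v ∝ Z^1 · n^-1; with Z fixed, v ∝ n^-1.
v(n=4)/v(n=5) = (4/5)^-1 = 5/4

5/4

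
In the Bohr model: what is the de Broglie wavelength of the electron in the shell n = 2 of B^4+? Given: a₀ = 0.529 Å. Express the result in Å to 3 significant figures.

The Bohr quantisation condition is nλ = 2πr_n.
r_n = n²a₀/Z = 0.423 Å
λ = 2πr_n/n = 2π·0.423/2 = 1.33 Å

1.33 Å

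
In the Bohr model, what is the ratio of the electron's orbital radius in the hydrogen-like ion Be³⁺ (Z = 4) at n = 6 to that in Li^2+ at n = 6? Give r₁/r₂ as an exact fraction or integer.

3/4

r ∝ Z^-1 · n^2
r₁/r₂ = (4/3)^-1 · (6/6)^2 = 3/4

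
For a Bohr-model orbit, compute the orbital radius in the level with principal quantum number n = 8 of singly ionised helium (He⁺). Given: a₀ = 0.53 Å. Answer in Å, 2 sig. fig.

17 Å

r_n = n²a₀/Z = 8² × 0.53 / 2
    = 64 × 0.53 / 2 = 17 Å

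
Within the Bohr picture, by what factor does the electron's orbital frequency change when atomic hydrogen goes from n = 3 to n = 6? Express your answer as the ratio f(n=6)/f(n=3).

f ∝ Z^2 · n^-3; with Z fixed, f ∝ n^-3.
f(n=6)/f(n=3) = (6/3)^-3 = 1/8

1/8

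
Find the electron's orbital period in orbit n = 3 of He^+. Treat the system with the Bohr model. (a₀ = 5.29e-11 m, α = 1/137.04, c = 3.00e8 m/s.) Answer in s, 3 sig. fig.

r = n²a₀/Z = 3²·5.29e-11/2 = 2.38e-10 m
v = Zαc/n = 2·0.00730·3.00e8/3 = 1.46e6 m/s
T = 2πr/v = 1.02e-15 s

1.02e-15 s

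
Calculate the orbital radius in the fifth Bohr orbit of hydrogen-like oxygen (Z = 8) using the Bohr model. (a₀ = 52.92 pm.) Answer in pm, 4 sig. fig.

r_n = n²a₀/Z = 5² × 52.92 / 8
    = 25 × 52.92 / 8 = 165.4 pm

165.4 pm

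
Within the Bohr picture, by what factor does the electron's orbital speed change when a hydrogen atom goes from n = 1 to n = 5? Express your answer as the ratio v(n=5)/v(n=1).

1/5

v ∝ Z^1 · n^-1; with Z fixed, v ∝ n^-1.
v(n=5)/v(n=1) = (5/1)^-1 = 1/5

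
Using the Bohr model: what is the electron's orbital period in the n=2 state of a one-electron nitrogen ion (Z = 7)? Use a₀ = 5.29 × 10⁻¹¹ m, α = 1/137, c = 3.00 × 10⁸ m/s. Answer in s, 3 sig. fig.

2.48 × 10⁻¹⁷ s

r = n²a₀/Z = 2²·5.29 × 10⁻¹¹/7 = 3.02 × 10⁻¹¹ m
v = Zαc/n = 7·0.00730·3.00 × 10⁸/2 = 7.66 × 10⁶ m/s
T = 2πr/v = 2.48 × 10⁻¹⁷ s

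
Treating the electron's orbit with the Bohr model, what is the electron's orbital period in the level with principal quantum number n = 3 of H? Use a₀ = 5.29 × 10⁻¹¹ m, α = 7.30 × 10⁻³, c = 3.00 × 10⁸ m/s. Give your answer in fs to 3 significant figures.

r = n²a₀/Z = 3²·5.29 × 10⁻¹¹/1 = 4.76 × 10⁻¹⁰ m
v = Zαc/n = 1·0.00730·3.00 × 10⁸/3 = 7.30 × 10⁵ m/s
T = 2πr/v = 4.10 × 10⁻¹⁵ s = 4.10 fs

4.10 fs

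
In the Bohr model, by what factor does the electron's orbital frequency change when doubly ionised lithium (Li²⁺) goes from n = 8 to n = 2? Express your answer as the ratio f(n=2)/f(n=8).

64

f ∝ Z^2 · n^-3; with Z fixed, f ∝ n^-3.
f(n=2)/f(n=8) = (2/8)^-3 = 64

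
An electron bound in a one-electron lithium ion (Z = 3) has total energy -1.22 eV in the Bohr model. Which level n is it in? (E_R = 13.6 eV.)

E_n = −E_R Z²/n² ⇒ n² = E_R Z²/(−E_n) = 13.6 × 3² / 1.22 ≈ 100.33
n = 10

10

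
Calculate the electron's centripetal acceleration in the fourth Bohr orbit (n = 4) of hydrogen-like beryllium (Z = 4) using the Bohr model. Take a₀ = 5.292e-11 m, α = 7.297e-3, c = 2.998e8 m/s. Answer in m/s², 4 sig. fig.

r = n²a₀/Z = 2.117e-10 m, v = Zαc/n = 2.188e6 m/s
a = v²/r = (2.188e6)² / 2.117e-10 = 2.261e22 m/s²

2.261e22 m/s²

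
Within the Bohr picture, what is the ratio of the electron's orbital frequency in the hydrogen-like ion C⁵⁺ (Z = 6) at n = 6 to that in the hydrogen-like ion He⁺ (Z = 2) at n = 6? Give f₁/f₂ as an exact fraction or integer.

f ∝ Z^2 · n^-3
f₁/f₂ = (6/2)^2 · (6/6)^-3 = 9

9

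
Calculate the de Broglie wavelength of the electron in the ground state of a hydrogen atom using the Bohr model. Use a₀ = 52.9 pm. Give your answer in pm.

332 pm

The Bohr quantisation condition is nλ = 2πr_n.
r_n = n²a₀/Z = 52.9 pm
λ = 2πr_n/n = 2π·52.9/1 = 332 pm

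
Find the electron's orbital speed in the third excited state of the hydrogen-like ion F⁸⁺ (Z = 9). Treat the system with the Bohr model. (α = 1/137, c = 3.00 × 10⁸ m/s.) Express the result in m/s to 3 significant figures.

v_n = Zαc/n = 9 × 0.00730 × 3.00 × 10⁸ / 4
    = 4.93 × 10⁶ m/s

4.93 × 10⁶ m/s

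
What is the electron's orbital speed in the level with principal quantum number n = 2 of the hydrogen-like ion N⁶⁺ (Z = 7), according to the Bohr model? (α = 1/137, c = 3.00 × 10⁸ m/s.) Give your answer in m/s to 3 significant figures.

7.66 × 10⁶ m/s

v_n = Zαc/n = 7 × 0.00730 × 3.00 × 10⁸ / 2
    = 7.66 × 10⁶ m/s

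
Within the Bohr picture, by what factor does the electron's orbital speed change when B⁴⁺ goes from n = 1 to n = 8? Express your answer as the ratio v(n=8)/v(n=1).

1/8

v ∝ Z^1 · n^-1; with Z fixed, v ∝ n^-1.
v(n=8)/v(n=1) = (8/1)^-1 = 1/8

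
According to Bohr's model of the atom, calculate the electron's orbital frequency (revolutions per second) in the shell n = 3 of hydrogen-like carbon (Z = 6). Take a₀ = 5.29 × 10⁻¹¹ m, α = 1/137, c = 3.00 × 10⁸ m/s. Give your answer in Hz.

8.78 × 10¹⁵ Hz

r = n²a₀/Z = 7.94 × 10⁻¹¹ m, v = Zαc/n = 4.38 × 10⁶ m/s
f = v/(2πr) = 8.78 × 10¹⁵ Hz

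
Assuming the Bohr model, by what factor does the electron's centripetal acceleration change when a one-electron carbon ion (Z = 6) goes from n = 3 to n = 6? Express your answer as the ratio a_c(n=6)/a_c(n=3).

1/16

a_c ∝ Z^3 · n^-4; with Z fixed, a_c ∝ n^-4.
a_c(n=6)/a_c(n=3) = (6/3)^-4 = 1/16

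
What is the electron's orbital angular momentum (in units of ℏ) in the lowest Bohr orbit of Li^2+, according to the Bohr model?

L_n = nℏ, so L/ℏ = n = 1.

1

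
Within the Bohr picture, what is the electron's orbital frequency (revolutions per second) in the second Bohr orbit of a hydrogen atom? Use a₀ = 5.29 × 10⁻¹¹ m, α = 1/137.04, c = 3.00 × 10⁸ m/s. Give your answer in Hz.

r = n²a₀/Z = 2.12 × 10⁻¹⁰ m, v = Zαc/n = 1.09 × 10⁶ m/s
f = v/(2πr) = 8.23 × 10¹⁴ Hz

8.23 × 10¹⁴ Hz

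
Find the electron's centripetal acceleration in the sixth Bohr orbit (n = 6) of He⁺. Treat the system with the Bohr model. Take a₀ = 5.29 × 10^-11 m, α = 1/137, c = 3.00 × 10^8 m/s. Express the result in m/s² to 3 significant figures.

r = n²a₀/Z = 9.52 × 10^-10 m, v = Zαc/n = 7.30 × 10^5 m/s
a = v²/r = (7.30 × 10^5)² / 9.52 × 10^-10 = 5.60 × 10^20 m/s²

5.60 × 10^20 m/s²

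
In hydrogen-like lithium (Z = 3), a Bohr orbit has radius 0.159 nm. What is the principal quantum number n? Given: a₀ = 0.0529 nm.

3

r_n = n²a₀/Z ⇒ n² = rZ/a₀ = 0.159 × 3 / 0.0529 ≈ 9.02
n = 3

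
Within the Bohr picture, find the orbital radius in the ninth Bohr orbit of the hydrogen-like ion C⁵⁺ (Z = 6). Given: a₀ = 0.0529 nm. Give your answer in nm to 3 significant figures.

0.714 nm

r_n = n²a₀/Z = 9² × 0.0529 / 6
    = 81 × 0.0529 / 6 = 0.714 nm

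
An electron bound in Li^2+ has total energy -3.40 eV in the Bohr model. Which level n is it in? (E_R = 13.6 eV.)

E_n = −E_R Z²/n² ⇒ n² = E_R Z²/(−E_n) = 13.6 × 3² / 3.40 ≈ 36.00
n = 6

6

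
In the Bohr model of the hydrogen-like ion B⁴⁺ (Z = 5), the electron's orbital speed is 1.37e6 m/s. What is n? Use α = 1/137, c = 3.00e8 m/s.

8

v_n = Zαc/n ⇒ n = Zαc/v = 5 × 0.00730 × 3.00e8 / 1.37e6 ≈ 7.99
n = 8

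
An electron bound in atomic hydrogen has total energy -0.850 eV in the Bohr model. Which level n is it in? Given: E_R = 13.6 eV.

E_n = −E_R Z²/n² ⇒ n² = E_R Z²/(−E_n) = 13.6 × 1² / 0.850 ≈ 16.00
n = 4

4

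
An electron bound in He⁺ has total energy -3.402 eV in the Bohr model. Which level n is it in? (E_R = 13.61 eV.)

4

E_n = −E_R Z²/n² ⇒ n² = E_R Z²/(−E_n) = 13.61 × 2² / 3.402 ≈ 16.00
n = 4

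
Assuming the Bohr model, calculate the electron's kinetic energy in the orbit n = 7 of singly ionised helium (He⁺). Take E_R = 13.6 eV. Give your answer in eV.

For a Coulomb orbit the virial theorem gives K = −E_n.
E_n = −E_R·Z²/n², so K = E_R·Z²/n² = 13.6 × 2²/7² = 1.11 eV

1.11 eV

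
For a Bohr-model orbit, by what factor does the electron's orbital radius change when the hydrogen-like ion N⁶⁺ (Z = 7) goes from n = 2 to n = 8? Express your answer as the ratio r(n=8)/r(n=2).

r ∝ Z^-1 · n^2; with Z fixed, r ∝ n^2.
r(n=8)/r(n=2) = (8/2)^2 = 16

16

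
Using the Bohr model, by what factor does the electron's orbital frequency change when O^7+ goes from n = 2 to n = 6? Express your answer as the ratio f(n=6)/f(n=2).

1/27

f ∝ Z^2 · n^-3; with Z fixed, f ∝ n^-3.
f(n=6)/f(n=2) = (6/2)^-3 = 1/27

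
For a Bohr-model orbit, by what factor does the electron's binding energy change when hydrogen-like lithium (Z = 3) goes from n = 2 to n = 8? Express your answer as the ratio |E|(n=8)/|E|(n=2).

1/16

|E| ∝ Z^2 · n^-2; with Z fixed, |E| ∝ n^-2.
|E|(n=8)/|E|(n=2) = (8/2)^-2 = 1/16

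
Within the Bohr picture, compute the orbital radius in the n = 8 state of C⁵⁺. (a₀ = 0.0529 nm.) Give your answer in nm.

0.564 nm

r_n = n²a₀/Z = 8² × 0.0529 / 6
    = 64 × 0.0529 / 6 = 0.564 nm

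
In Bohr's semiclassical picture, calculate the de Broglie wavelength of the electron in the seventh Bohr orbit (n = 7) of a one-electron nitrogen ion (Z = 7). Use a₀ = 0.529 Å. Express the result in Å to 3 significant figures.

The Bohr quantisation condition is nλ = 2πr_n.
r_n = n²a₀/Z = 3.70 Å
λ = 2πr_n/n = 2π·3.70/7 = 3.32 Å

3.32 Å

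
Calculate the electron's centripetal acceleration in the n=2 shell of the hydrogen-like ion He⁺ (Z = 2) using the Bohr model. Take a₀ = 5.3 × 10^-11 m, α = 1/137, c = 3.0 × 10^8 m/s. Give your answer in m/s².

4.5 × 10^22 m/s²

r = n²a₀/Z = 1.1 × 10^-10 m, v = Zαc/n = 2.2 × 10^6 m/s
a = v²/r = (2.2 × 10^6)² / 1.1 × 10^-10 = 4.5 × 10^22 m/s²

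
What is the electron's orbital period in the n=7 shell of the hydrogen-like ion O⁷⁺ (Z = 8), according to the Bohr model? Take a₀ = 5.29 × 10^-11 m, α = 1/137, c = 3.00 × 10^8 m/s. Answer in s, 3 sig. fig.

8.13 × 10^-16 s

r = n²a₀/Z = 7²·5.29 × 10^-11/8 = 3.24 × 10^-10 m
v = Zαc/n = 8·0.00730·3.00 × 10^8/7 = 2.50 × 10^6 m/s
T = 2πr/v = 8.13 × 10^-16 s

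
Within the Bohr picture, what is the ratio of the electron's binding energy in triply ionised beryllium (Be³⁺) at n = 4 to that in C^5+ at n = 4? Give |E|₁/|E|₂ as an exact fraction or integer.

4/9

|E| ∝ Z^2 · n^-2
|E|₁/|E|₂ = (4/6)^2 · (4/4)^-2 = 4/9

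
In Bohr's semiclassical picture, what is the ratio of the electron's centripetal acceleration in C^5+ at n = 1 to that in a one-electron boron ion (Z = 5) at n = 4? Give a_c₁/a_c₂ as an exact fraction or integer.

55296/125

a_c ∝ Z^3 · n^-4
a_c₁/a_c₂ = (6/5)^3 · (1/4)^-4 = 55296/125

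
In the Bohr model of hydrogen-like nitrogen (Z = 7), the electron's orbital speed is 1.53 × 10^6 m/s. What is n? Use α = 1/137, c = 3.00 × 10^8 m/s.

v_n = Zαc/n ⇒ n = Zαc/v = 7 × 0.00730 × 3.00 × 10^8 / 1.53 × 10^6 ≈ 10.02
n = 10

10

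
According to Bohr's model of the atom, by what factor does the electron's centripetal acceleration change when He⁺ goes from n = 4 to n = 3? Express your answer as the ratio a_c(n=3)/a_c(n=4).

a_c ∝ Z^3 · n^-4; with Z fixed, a_c ∝ n^-4.
a_c(n=3)/a_c(n=4) = (3/4)^-4 = 256/81

256/81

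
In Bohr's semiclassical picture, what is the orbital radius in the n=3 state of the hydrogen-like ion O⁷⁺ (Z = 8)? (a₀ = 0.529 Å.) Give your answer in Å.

0.595 Å

r_n = n²a₀/Z = 3² × 0.529 / 8
    = 9 × 0.529 / 8 = 0.595 Å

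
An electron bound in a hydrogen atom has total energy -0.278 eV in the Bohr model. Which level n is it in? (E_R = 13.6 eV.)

7

E_n = −E_R Z²/n² ⇒ n² = E_R Z²/(−E_n) = 13.6 × 1² / 0.278 ≈ 48.92
n = 7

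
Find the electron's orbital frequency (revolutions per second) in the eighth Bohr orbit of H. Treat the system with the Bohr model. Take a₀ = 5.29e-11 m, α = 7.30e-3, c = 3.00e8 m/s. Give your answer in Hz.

1.29e13 Hz

r = n²a₀/Z = 3.39e-9 m, v = Zαc/n = 2.74e5 m/s
f = v/(2πr) = 1.29e13 Hz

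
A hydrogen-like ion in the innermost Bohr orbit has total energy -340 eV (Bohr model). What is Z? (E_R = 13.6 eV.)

E_n = −E_R Z²/n² ⇒ Z² = −E_n n²/E_R = 340 × 1² / 13.6 ≈ 25.00
Z = 5

5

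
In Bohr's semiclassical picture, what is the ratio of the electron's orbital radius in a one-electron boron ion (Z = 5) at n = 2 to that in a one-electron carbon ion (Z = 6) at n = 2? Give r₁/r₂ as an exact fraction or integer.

r ∝ Z^-1 · n^2
r₁/r₂ = (5/6)^-1 · (2/2)^2 = 6/5

6/5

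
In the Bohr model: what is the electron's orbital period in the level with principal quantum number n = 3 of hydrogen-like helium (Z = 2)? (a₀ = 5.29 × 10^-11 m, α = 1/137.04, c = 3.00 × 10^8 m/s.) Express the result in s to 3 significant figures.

1.02 × 10^-15 s

r = n²a₀/Z = 3²·5.29 × 10^-11/2 = 2.38 × 10^-10 m
v = Zαc/n = 2·0.00730·3.00 × 10^8/3 = 1.46 × 10^6 m/s
T = 2πr/v = 1.02 × 10^-15 s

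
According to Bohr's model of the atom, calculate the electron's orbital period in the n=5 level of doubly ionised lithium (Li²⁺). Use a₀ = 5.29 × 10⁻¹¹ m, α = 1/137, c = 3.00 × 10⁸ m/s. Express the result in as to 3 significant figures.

2110 as

r = n²a₀/Z = 5²·5.29 × 10⁻¹¹/3 = 4.41 × 10⁻¹⁰ m
v = Zαc/n = 3·0.00730·3.00 × 10⁸/5 = 1.31 × 10⁶ m/s
T = 2πr/v = 2.11 × 10⁻¹⁵ s = 2110 as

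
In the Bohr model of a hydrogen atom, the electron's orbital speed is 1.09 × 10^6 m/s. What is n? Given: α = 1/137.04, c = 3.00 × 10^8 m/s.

v_n = Zαc/n ⇒ n = Zαc/v = 1 × 0.00730 × 3.00 × 10^8 / 1.09 × 10^6 ≈ 2.01
n = 2

2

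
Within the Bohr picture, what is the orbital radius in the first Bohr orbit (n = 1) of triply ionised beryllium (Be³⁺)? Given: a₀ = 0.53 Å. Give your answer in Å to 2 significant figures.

r_n = n²a₀/Z = 1² × 0.53 / 4
    = 1 × 0.53 / 4 = 0.13 Å

0.13 Å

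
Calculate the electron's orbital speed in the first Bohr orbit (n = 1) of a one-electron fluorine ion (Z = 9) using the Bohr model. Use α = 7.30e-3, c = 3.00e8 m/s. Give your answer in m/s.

1.97e7 m/s

v_n = Zαc/n = 9 × 0.00730 × 3.00e8 / 1
    = 1.97e7 m/s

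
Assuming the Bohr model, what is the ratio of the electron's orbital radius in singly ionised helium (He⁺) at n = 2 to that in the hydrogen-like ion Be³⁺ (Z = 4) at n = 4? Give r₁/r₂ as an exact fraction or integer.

r ∝ Z^-1 · n^2
r₁/r₂ = (2/4)^-1 · (2/4)^2 = 1/2

1/2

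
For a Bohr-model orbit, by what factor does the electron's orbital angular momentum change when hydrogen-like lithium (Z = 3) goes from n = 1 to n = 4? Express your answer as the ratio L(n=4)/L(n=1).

4

L = nℏ depends only on n, so L ∝ n.
L(n=4)/L(n=1) = (4/1)^1 = 4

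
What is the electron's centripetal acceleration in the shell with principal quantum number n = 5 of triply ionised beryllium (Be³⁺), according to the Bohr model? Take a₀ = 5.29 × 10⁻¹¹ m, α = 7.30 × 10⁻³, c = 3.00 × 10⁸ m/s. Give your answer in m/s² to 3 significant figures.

r = n²a₀/Z = 3.31 × 10⁻¹⁰ m, v = Zαc/n = 1.75 × 10⁶ m/s
a = v²/r = (1.75 × 10⁶)² / 3.31 × 10⁻¹⁰ = 9.28 × 10²¹ m/s²

9.28 × 10²¹ m/s²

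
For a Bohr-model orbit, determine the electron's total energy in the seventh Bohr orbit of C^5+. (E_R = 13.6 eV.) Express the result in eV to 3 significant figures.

-9.99 eV

E_n = −E_R·Z²/n² = −13.6 × 6²/7² = -9.99 eV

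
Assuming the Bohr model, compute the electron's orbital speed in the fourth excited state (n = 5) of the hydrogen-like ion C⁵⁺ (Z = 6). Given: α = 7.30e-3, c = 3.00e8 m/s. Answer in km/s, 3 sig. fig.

2630 km/s

v_n = Zαc/n = 6 × 0.00730 × 3.00e8 / 5
    = 2630 km/s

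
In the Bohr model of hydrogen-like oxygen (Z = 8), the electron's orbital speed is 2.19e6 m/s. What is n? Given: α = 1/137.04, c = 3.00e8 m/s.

8

v_n = Zαc/n ⇒ n = Zαc/v = 8 × 0.00730 × 3.00e8 / 2.19e6 ≈ 8.00
n = 8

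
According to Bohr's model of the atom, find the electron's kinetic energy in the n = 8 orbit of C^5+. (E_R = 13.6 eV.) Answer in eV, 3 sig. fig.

For a Coulomb orbit the virial theorem gives K = −E_n.
E_n = −E_R·Z²/n², so K = E_R·Z²/n² = 13.6 × 6²/8² = 7.65 eV

7.65 eV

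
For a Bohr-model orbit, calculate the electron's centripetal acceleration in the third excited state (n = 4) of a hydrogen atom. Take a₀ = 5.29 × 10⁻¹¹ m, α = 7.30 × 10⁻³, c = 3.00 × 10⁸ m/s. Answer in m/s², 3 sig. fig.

r = n²a₀/Z = 8.46 × 10⁻¹⁰ m, v = Zαc/n = 5.47 × 10⁵ m/s
a = v²/r = (5.47 × 10⁵)² / 8.46 × 10⁻¹⁰ = 3.54 × 10²⁰ m/s²

3.54 × 10²⁰ m/s²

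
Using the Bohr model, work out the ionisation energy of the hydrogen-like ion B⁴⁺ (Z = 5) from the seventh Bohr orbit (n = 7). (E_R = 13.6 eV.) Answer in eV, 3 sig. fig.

E_n = −E_R·Z²/n² = −13.6 × 5²/7² eV = -6.94 eV
Ionisation energy = −E_n = 6.94 eV

6.94 eV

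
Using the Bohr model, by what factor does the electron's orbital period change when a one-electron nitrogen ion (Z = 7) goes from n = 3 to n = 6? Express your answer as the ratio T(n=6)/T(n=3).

8

T ∝ Z^-2 · n^3; with Z fixed, T ∝ n^3.
T(n=6)/T(n=3) = (6/3)^3 = 8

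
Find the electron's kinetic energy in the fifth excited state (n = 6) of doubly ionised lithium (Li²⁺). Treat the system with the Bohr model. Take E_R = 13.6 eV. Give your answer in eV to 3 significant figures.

For a Coulomb orbit the virial theorem gives K = −E_n.
E_n = −E_R·Z²/n², so K = E_R·Z²/n² = 13.6 × 3²/6² = 3.40 eV

3.40 eV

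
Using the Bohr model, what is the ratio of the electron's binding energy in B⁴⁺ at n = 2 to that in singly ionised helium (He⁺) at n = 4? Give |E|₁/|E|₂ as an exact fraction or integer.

25

|E| ∝ Z^2 · n^-2
|E|₁/|E|₂ = (5/2)^2 · (2/4)^-2 = 25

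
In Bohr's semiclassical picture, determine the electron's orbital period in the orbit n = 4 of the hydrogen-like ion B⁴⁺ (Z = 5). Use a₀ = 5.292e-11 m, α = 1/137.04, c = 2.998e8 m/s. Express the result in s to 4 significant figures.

3.891e-16 s

r = n²a₀/Z = 4²·5.292e-11/5 = 1.693e-10 m
v = Zαc/n = 5·0.007297·2.998e8/4 = 2.735e6 m/s
T = 2πr/v = 3.891e-16 s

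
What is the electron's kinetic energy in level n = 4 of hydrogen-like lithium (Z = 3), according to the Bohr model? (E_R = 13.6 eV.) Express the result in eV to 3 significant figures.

For a Coulomb orbit the virial theorem gives K = −E_n.
E_n = −E_R·Z²/n², so K = E_R·Z²/n² = 13.6 × 3²/4² = 7.65 eV

7.65 eV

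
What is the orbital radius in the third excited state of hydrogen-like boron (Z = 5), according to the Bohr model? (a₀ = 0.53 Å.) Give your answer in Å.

1.7 Å

r_n = n²a₀/Z = 4² × 0.53 / 5
    = 16 × 0.53 / 5 = 1.7 Å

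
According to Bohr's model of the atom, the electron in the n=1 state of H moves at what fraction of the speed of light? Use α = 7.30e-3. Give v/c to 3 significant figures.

0.00730

v_n = Zαc/n, so v/c = Zα/n = 1 × 0.00730 / 1 = 0.00730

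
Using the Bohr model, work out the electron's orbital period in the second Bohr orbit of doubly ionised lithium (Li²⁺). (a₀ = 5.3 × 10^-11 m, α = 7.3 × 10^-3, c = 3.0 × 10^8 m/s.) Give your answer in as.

140 as

r = n²a₀/Z = 2²·5.3 × 10^-11/3 = 7.1 × 10^-11 m
v = Zαc/n = 3·0.0073·3.0 × 10^8/2 = 3.3 × 10^6 m/s
T = 2πr/v = 1.4 × 10^-16 s = 140 as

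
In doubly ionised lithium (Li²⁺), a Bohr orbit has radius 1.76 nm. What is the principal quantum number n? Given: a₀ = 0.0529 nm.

r_n = n²a₀/Z ⇒ n² = rZ/a₀ = 1.76 × 3 / 0.0529 ≈ 99.81
n = 10

10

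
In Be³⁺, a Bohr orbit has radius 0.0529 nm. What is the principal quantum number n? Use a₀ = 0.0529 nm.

2

r_n = n²a₀/Z ⇒ n² = rZ/a₀ = 0.0529 × 4 / 0.0529 ≈ 4.00
n = 2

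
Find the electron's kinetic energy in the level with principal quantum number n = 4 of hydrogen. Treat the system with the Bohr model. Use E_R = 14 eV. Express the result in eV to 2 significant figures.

For a Coulomb orbit the virial theorem gives K = −E_n.
E_n = −E_R·Z²/n², so K = E_R·Z²/n² = 14 × 1²/4² = 0.88 eV

0.88 eV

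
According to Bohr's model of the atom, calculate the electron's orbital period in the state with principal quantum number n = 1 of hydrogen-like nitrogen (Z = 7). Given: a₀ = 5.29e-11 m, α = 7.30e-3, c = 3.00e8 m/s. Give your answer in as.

r = n²a₀/Z = 1²·5.29e-11/7 = 7.56e-12 m
v = Zαc/n = 7·0.00730·3.00e8/1 = 1.53e7 m/s
T = 2πr/v = 3.10e-18 s = 3.10 as

3.10 as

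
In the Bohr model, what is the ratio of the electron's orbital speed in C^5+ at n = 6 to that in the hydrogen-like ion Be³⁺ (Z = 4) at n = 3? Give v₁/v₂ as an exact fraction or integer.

v ∝ Z^1 · n^-1
v₁/v₂ = (6/4)^1 · (6/3)^-1 = 3/4

3/4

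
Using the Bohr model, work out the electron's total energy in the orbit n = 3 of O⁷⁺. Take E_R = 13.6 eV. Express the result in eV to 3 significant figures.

E_n = −E_R·Z²/n² = −13.6 × 8²/3² = -96.7 eV

-96.7 eV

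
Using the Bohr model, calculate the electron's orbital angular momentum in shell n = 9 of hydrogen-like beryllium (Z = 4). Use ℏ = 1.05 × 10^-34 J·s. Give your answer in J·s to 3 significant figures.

L_n = nℏ = 9 × 1.05 × 10^-34 = 9.45 × 10^-34 J·s

9.45 × 10^-34 J·s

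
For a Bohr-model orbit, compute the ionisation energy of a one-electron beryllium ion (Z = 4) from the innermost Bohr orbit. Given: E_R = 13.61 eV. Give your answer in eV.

E_n = −E_R·Z²/n² = −13.61 × 4²/1² eV = -217.8 eV
Ionisation energy = −E_n = 217.8 eV

217.8 eV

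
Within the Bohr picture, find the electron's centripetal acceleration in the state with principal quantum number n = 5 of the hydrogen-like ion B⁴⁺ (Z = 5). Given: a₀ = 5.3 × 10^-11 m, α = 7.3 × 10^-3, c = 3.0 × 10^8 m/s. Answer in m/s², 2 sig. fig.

r = n²a₀/Z = 2.6 × 10^-10 m, v = Zαc/n = 2.2 × 10^6 m/s
a = v²/r = (2.2 × 10^6)² / 2.6 × 10^-10 = 1.8 × 10^22 m/s²

1.8 × 10^22 m/s²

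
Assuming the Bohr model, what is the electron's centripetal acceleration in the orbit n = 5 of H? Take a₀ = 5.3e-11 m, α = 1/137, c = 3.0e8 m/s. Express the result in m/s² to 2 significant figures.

r = n²a₀/Z = 1.3e-9 m, v = Zαc/n = 4.4e5 m/s
a = v²/r = (4.4e5)² / 1.3e-9 = 1.4e20 m/s²

1.4e20 m/s²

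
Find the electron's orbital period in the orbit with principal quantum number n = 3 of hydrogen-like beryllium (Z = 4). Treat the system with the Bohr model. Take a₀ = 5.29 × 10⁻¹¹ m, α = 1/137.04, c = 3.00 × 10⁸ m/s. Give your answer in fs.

r = n²a₀/Z = 3²·5.29 × 10⁻¹¹/4 = 1.19 × 10⁻¹⁰ m
v = Zαc/n = 4·0.00730·3.00 × 10⁸/3 = 2.92 × 10⁶ m/s
T = 2πr/v = 2.56 × 10⁻¹⁶ s = 0.256 fs

0.256 fs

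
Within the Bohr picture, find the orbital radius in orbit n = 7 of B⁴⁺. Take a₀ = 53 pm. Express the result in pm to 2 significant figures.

r_n = n²a₀/Z = 7² × 53 / 5
    = 49 × 53 / 5 = 520 pm

520 pm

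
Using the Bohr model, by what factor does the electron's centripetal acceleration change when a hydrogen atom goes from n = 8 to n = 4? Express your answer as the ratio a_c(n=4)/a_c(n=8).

16

a_c ∝ Z^3 · n^-4; with Z fixed, a_c ∝ n^-4.
a_c(n=4)/a_c(n=8) = (4/8)^-4 = 16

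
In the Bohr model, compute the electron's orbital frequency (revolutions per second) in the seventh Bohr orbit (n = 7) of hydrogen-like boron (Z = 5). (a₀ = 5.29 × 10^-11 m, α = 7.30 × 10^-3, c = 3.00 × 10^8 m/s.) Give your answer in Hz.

4.80 × 10^14 Hz

r = n²a₀/Z = 5.18 × 10^-10 m, v = Zαc/n = 1.56 × 10^6 m/s
f = v/(2πr) = 4.80 × 10^14 Hz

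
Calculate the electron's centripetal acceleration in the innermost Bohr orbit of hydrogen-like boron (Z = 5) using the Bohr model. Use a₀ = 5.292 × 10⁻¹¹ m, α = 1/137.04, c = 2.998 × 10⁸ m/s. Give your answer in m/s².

r = n²a₀/Z = 1.058 × 10⁻¹¹ m, v = Zαc/n = 1.094 × 10⁷ m/s
a = v²/r = (1.094 × 10⁷)² / 1.058 × 10⁻¹¹ = 1.130 × 10²⁵ m/s²

1.130 × 10²⁵ m/s²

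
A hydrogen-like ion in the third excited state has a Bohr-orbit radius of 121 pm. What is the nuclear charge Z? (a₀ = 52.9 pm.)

r_n = n²a₀/Z ⇒ Z = n²a₀/r = 4² × 52.9 / 121 ≈ 7.00
Z = 7

7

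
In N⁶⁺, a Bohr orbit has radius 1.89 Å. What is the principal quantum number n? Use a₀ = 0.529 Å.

5

r_n = n²a₀/Z ⇒ n² = rZ/a₀ = 1.89 × 7 / 0.529 ≈ 25.01
n = 5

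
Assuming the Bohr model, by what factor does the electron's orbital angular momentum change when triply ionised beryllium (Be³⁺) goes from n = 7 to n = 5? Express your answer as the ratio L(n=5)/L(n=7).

5/7

L = nℏ depends only on n, so L ∝ n.
L(n=5)/L(n=7) = (5/7)^1 = 5/7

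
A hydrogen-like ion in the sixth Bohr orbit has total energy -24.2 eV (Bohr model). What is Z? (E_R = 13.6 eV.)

8

E_n = −E_R Z²/n² ⇒ Z² = −E_n n²/E_R = 24.2 × 6² / 13.6 ≈ 64.06
Z = 8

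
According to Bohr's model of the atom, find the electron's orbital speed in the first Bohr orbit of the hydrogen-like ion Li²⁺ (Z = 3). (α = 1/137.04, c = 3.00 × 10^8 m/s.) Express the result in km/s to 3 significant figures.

v_n = Zαc/n = 3 × 0.00730 × 3.00 × 10^8 / 1
    = 6570 km/s

6570 km/s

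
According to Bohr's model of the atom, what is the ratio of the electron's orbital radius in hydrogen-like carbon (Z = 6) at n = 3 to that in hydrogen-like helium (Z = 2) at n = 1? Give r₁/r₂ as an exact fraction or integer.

3

r ∝ Z^-1 · n^2
r₁/r₂ = (6/2)^-1 · (3/1)^2 = 3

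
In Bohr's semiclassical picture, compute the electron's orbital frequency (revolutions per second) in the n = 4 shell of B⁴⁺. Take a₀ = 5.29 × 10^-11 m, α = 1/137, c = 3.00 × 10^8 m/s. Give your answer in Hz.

r = n²a₀/Z = 1.69 × 10^-10 m, v = Zαc/n = 2.74 × 10^6 m/s
f = v/(2πr) = 2.57 × 10^15 Hz

2.57 × 10^15 Hz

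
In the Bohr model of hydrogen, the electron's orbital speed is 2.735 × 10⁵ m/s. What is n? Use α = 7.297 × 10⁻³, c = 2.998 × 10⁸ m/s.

8

v_n = Zαc/n ⇒ n = Zαc/v = 1 × 0.007297 × 2.998 × 10⁸ / 2.735 × 10⁵ ≈ 8.00
n = 8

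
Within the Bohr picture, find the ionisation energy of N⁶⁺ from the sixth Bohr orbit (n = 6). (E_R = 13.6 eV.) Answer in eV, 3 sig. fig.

E_n = −E_R·Z²/n² = −13.6 × 7²/6² eV = -18.5 eV
Ionisation energy = −E_n = 18.5 eV

18.5 eV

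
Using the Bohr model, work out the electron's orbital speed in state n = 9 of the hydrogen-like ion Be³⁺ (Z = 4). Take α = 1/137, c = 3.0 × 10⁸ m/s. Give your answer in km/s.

v_n = Zαc/n = 4 × 0.0073 × 3.0 × 10⁸ / 9
    = 970 km/s

970 km/s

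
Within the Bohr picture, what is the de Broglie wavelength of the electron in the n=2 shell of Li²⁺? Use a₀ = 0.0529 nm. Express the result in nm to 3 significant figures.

The Bohr quantisation condition is nλ = 2πr_n.
r_n = n²a₀/Z = 0.0705 nm
λ = 2πr_n/n = 2π·0.0705/2 = 0.222 nm

0.222 nm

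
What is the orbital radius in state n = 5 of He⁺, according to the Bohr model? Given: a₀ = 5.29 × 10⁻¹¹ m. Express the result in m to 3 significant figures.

6.61 × 10⁻¹⁰ m

r_n = n²a₀/Z = 5² × 5.29 × 10⁻¹¹ / 2
    = 25 × 5.29 × 10⁻¹¹ / 2 = 6.61 × 10⁻¹⁰ m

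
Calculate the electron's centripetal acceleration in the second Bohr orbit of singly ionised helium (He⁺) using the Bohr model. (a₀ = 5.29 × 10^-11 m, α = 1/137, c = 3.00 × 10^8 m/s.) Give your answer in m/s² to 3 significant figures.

r = n²a₀/Z = 1.06 × 10^-10 m, v = Zαc/n = 2.19 × 10^6 m/s
a = v²/r = (2.19 × 10^6)² / 1.06 × 10^-10 = 4.53 × 10^22 m/s²

4.53 × 10^22 m/s²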